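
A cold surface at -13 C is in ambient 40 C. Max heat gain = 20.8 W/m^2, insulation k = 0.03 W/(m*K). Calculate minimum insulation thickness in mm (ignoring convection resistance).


dT = 40 - (-13) = 53 K
thickness = k * dT / q_max * 1000
thickness = 0.03 * 53 / 20.8 * 1000
thickness = 76.4 mm

76.4


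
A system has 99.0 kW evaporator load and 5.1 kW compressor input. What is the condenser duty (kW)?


Q_cond = Q_evap + W
Q_cond = 99.0 + 5.1
Q_cond = 104.1 kW

104.1


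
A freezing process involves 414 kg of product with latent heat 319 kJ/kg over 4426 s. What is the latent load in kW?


Q_lat = m * h_fg / t
Q_lat = 414 * 319 / 4426
Q_lat = 29.84 kW

29.84


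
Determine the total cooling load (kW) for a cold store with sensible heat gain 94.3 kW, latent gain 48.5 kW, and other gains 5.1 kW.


Q_total = Q_s + Q_l + Q_misc
Q_total = 94.3 + 48.5 + 5.1
Q_total = 147.9 kW

147.9


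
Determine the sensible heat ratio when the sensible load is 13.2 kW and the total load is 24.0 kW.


SHR = Q_sensible / Q_total
SHR = 13.2 / 24.0
SHR = 0.55

0.55


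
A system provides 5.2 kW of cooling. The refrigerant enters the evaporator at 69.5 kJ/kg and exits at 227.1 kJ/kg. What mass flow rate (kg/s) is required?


dh = 227.1 - 69.5 = 157.6 kJ/kg
m_dot = Q / dh = 5.2 / 157.6 = 0.033 kg/s

0.033


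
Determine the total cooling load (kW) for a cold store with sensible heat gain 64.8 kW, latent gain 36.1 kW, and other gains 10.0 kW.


Q_total = Q_s + Q_l + Q_misc
Q_total = 64.8 + 36.1 + 10.0
Q_total = 110.9 kW

110.9


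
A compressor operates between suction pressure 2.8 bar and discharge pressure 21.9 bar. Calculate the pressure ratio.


PR = P_high / P_low
PR = 21.9 / 2.8
PR = 7.821

7.821


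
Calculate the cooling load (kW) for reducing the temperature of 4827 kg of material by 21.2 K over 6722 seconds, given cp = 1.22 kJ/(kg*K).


Q = m * cp * dT / t
Q = 4827 * 1.22 * 21.2 / 6722
Q = 18.573 kW

18.573


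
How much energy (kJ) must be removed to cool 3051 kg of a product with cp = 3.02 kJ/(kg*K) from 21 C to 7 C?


dT = 21 - (7) = 14 K
Q = m * cp * dT = 3051 * 3.02 * 14
Q = 128996 kJ

128996


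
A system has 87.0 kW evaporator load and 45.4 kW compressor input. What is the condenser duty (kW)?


Q_cond = Q_evap + W
Q_cond = 87.0 + 45.4
Q_cond = 132.4 kW

132.4


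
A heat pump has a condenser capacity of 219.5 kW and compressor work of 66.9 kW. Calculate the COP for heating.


COP_hp = Q_cond / W
COP_hp = 219.5 / 66.9
COP_hp = 3.281

3.281


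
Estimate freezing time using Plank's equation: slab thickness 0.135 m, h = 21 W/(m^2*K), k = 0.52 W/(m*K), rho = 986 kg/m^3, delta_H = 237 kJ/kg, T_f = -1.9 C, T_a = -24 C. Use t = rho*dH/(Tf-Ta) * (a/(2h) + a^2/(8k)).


dT = -1.9 - (-24) = 22.1 K
term1 = a/(2h) = 0.135/(2*21) = 0.003214285714
term2 = a^2/(8k) = 0.135^2/(8*0.52) = 0.004381009615
t = rho*dH*1000/dT * (term1 + term2)
t = 986*237*1000/22.1 * (0.003214285714 + 0.004381009615)
t = 80311 s

80311


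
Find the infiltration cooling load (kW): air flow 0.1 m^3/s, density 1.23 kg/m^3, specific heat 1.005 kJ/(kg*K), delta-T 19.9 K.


Q = V_dot * rho * cp * dT
Q = 0.1 * 1.23 * 1.005 * 19.9
Q = 2.46 kW

2.46


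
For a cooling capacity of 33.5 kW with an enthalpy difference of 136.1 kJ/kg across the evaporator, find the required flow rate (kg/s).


m_dot = Q / dh
m_dot = 33.5 / 136.1
m_dot = 0.2461 kg/s

0.2461


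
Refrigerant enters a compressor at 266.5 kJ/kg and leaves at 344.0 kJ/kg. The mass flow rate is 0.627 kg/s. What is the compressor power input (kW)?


dh = 344.0 - 266.5 = 77.5 kJ/kg
W = m_dot * dh = 0.627 * 77.5 = 48.59 kW

48.59


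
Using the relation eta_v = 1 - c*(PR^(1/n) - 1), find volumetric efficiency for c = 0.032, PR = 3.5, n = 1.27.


PR^(1/n) = 3.5^(1/1.27) = 2.68163728
eta_v = 1 - 0.032 * (2.68163728 - 1)
eta_v = 0.9462

0.9462


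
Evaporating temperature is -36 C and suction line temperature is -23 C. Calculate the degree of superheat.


Superheat = T_suction - T_evap
Superheat = -23 - (-36)
Superheat = 13 K

13


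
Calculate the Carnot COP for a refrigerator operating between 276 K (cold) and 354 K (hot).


dT = 354 - 276 = 78 K
COP_carnot = T_cold / dT = 276 / 78
COP_carnot = 3.538

3.538


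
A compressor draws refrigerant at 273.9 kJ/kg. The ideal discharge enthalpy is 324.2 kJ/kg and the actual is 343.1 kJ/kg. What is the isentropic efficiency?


dh_ideal = 324.2 - 273.9 = 50.3 kJ/kg
dh_actual = 343.1 - 273.9 = 69.2 kJ/kg
eta_s = dh_ideal / dh_actual = 50.3 / 69.2
eta_s = 0.7269

0.7269


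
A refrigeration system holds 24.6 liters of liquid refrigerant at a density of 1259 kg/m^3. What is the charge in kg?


Charge = V * rho / 1000
Charge = 24.6 * 1259 / 1000
Charge = 30.97 kg

30.97


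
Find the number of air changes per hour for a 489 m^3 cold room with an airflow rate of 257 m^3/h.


ACH = flow / volume
ACH = 257 / 489
ACH = 0.526

0.526


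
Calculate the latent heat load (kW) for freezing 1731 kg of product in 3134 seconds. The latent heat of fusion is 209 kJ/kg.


Q_lat = m * h_fg / t
Q_lat = 1731 * 209 / 3134
Q_lat = 115.44 kW

115.44


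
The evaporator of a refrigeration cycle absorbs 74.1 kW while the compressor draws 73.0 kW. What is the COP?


COP = Q_evap / W
COP = 74.1 / 73.0
COP = 1.015

1.015


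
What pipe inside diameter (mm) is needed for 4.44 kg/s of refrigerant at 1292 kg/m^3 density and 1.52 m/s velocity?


A = m_dot / (rho * v) = 4.44 / (1292 * 1.52) = 0.00226087665 m^2
d = sqrt(4*A/pi) * 1000
d = 53.7 mm

53.7


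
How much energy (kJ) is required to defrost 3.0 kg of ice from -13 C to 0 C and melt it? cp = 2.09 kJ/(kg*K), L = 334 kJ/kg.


Sensible heat = cp * dT = 2.09 * 13 = 27.17 kJ/kg
Total per kg = 27.17 + 334 = 361.17 kJ/kg
Q = m * total = 3.0 * 361.17
Q = 1083.5 kJ

1083.5


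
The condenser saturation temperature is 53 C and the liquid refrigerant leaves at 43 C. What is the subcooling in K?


Subcooling = T_cond - T_liquid
Subcooling = 53 - 43
Subcooling = 10 K

10


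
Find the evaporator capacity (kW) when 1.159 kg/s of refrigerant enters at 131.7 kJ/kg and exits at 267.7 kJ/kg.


dh = 267.7 - 131.7 = 136.0 kJ/kg
Q_evap = m_dot * dh = 1.159 * 136.0
Q_evap = 157.62 kW

157.62


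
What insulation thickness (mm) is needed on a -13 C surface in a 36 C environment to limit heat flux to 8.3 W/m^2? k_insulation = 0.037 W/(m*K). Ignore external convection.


dT = 36 - (-13) = 49 K
thickness = k * dT / q_max * 1000
thickness = 0.037 * 49 / 8.3 * 1000
thickness = 218.4 mm

218.4


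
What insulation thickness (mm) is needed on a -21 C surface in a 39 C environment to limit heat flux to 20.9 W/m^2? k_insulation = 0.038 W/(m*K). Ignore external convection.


dT = 39 - (-21) = 60 K
thickness = k * dT / q_max * 1000
thickness = 0.038 * 60 / 20.9 * 1000
thickness = 109.1 mm

109.1


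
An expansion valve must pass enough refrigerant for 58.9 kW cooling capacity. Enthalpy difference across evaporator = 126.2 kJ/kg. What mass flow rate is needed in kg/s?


m_dot = Q / dh
m_dot = 58.9 / 126.2
m_dot = 0.4667 kg/s

0.4667


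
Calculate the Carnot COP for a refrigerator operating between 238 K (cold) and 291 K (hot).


dT = 291 - 238 = 53 K
COP_carnot = T_cold / dT = 238 / 53
COP_carnot = 4.491

4.491


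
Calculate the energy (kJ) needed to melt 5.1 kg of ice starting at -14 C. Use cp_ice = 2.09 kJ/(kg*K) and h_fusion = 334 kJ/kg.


Sensible heat = cp * dT = 2.09 * 14 = 29.26 kJ/kg
Total per kg = 29.26 + 334 = 363.26 kJ/kg
Q = m * total = 5.1 * 363.26
Q = 1852.6 kJ

1852.6


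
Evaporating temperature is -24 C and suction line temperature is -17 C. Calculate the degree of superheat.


Superheat = T_suction - T_evap
Superheat = -17 - (-24)
Superheat = 7 K

7


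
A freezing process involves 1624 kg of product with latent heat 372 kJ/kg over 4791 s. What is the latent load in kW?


Q_lat = m * h_fg / t
Q_lat = 1624 * 372 / 4791
Q_lat = 126.1 kW

126.1


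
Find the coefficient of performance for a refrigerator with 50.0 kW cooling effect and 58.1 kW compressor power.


COP = Q_evap / W
COP = 50.0 / 58.1
COP = 0.861

0.861


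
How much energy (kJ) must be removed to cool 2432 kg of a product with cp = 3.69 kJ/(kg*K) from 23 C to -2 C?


dT = 23 - (-2) = 25 K
Q = m * cp * dT = 2432 * 3.69 * 25
Q = 224352 kJ

224352


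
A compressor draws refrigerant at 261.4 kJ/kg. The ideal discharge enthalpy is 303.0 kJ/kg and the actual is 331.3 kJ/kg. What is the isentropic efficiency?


dh_ideal = 303.0 - 261.4 = 41.6 kJ/kg
dh_actual = 331.3 - 261.4 = 69.9 kJ/kg
eta_s = dh_ideal / dh_actual = 41.6 / 69.9
eta_s = 0.5951

0.5951


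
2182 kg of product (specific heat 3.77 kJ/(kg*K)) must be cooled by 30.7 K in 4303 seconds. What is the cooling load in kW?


Q = m * cp * dT / t
Q = 2182 * 3.77 * 30.7 / 4303
Q = 58.69 kW

58.69


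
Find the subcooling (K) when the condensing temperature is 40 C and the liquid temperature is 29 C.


Subcooling = T_cond - T_liquid
Subcooling = 40 - 29
Subcooling = 11 K

11


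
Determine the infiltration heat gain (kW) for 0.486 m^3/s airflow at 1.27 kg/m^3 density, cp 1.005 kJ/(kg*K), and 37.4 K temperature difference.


Q = V_dot * rho * cp * dT
Q = 0.486 * 1.27 * 1.005 * 37.4
Q = 23.199 kW

23.199


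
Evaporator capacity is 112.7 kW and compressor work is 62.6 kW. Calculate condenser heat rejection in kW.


Q_cond = Q_evap + W
Q_cond = 112.7 + 62.6
Q_cond = 175.3 kW

175.3


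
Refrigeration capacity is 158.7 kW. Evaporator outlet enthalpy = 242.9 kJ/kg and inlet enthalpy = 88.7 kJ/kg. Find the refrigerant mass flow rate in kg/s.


dh = 242.9 - 88.7 = 154.2 kJ/kg
m_dot = Q / dh = 158.7 / 154.2 = 1.0292 kg/s

1.0292


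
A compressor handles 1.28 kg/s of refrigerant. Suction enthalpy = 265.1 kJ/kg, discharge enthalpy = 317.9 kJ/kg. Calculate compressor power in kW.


dh = 317.9 - 265.1 = 52.8 kJ/kg
W = m_dot * dh = 1.28 * 52.8 = 67.58 kW

67.58


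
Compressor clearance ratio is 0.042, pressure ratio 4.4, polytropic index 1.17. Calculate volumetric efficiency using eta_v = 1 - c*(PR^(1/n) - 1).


PR^(1/n) = 4.4^(1/1.17) = 3.54780346
eta_v = 1 - 0.042 * (3.54780346 - 1)
eta_v = 0.893

0.893


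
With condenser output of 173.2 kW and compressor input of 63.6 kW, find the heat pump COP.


COP_hp = Q_cond / W
COP_hp = 173.2 / 63.6
COP_hp = 2.723

2.723


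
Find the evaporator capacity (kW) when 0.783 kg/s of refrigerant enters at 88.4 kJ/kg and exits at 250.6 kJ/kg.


dh = 250.6 - 88.4 = 162.2 kJ/kg
Q_evap = m_dot * dh = 0.783 * 162.2
Q_evap = 127.0 kW

127.0


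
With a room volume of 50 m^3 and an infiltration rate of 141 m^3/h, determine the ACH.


ACH = flow / volume
ACH = 141 / 50
ACH = 2.82

2.82


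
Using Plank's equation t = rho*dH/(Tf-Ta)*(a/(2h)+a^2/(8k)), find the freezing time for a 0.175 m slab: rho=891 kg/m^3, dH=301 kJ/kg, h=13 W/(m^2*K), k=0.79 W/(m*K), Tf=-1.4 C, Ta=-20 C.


dT = -1.4 - (-20) = 18.6 K
term1 = a/(2h) = 0.175/(2*13) = 0.006730769231
term2 = a^2/(8k) = 0.175^2/(8*0.79) = 0.004845727848
t = rho*dH*1000/dT * (term1 + term2)
t = 891*301*1000/18.6 * (0.006730769231 + 0.004845727848)
t = 166920 s

166920


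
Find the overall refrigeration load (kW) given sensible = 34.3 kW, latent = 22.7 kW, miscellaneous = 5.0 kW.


Q_total = Q_s + Q_l + Q_misc
Q_total = 34.3 + 22.7 + 5.0
Q_total = 62.0 kW

62.0


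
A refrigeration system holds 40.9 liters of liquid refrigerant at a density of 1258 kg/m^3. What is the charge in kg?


Charge = V * rho / 1000
Charge = 40.9 * 1258 / 1000
Charge = 51.45 kg

51.45


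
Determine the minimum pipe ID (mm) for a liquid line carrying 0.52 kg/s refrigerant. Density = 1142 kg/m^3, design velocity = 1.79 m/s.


A = m_dot / (rho * v) = 0.52 / (1142 * 1.79) = 0.0002543807297 m^2
d = sqrt(4*A/pi) * 1000
d = 18.0 mm

18.0


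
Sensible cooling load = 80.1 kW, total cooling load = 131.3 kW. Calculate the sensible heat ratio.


SHR = Q_sensible / Q_total
SHR = 80.1 / 131.3
SHR = 0.61

0.61


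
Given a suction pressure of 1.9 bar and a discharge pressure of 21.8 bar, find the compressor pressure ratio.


PR = P_high / P_low
PR = 21.8 / 1.9
PR = 11.474

11.474


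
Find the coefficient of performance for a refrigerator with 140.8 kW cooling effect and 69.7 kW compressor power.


COP = Q_evap / W
COP = 140.8 / 69.7
COP = 2.02

2.02


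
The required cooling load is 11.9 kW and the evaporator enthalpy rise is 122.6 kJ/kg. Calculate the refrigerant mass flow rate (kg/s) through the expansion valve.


m_dot = Q / dh
m_dot = 11.9 / 122.6
m_dot = 0.0971 kg/s

0.0971


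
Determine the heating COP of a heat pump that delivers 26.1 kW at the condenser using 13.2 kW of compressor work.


COP_hp = Q_cond / W
COP_hp = 26.1 / 13.2
COP_hp = 1.977

1.977


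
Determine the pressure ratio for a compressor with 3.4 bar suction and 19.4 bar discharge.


PR = P_high / P_low
PR = 19.4 / 3.4
PR = 5.706

5.706


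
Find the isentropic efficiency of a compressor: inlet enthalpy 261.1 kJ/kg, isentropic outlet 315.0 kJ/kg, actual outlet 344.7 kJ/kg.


dh_ideal = 315.0 - 261.1 = 53.9 kJ/kg
dh_actual = 344.7 - 261.1 = 83.6 kJ/kg
eta_s = dh_ideal / dh_actual = 53.9 / 83.6
eta_s = 0.6447

0.6447


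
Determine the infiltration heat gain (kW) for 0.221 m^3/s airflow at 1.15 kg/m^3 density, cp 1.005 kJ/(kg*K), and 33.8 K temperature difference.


Q = V_dot * rho * cp * dT
Q = 0.221 * 1.15 * 1.005 * 33.8
Q = 8.633 kW

8.633


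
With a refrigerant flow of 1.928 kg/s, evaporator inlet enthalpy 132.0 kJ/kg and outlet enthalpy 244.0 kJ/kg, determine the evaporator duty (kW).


dh = 244.0 - 132.0 = 112.0 kJ/kg
Q_evap = m_dot * dh = 1.928 * 112.0
Q_evap = 215.94 kW

215.94


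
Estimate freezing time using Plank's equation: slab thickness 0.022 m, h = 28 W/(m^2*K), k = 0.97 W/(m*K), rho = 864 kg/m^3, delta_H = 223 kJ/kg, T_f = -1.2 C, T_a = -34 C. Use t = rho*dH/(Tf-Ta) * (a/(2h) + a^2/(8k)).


dT = -1.2 - (-34) = 32.8 K
term1 = a/(2h) = 0.022/(2*28) = 0.0003928571429
term2 = a^2/(8k) = 0.022^2/(8*0.97) = 0.00006237113402
t = rho*dH*1000/dT * (term1 + term2)
t = 864*223*1000/32.8 * (0.0003928571429 + 0.00006237113402)
t = 2674 s

2674


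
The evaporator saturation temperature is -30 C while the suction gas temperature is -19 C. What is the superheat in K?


Superheat = T_suction - T_evap
Superheat = -19 - (-30)
Superheat = 11 K

11


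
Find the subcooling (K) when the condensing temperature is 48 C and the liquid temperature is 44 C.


Subcooling = T_cond - T_liquid
Subcooling = 48 - 44
Subcooling = 4 K

4


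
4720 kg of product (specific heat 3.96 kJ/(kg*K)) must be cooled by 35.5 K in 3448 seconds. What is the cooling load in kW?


Q = m * cp * dT / t
Q = 4720 * 3.96 * 35.5 / 3448
Q = 192.441 kW

192.441


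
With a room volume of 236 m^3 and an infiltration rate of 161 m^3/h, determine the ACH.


ACH = flow / volume
ACH = 161 / 236
ACH = 0.682

0.682


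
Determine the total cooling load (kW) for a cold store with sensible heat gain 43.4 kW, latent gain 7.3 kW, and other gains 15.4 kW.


Q_total = Q_s + Q_l + Q_misc
Q_total = 43.4 + 7.3 + 15.4
Q_total = 66.1 kW

66.1


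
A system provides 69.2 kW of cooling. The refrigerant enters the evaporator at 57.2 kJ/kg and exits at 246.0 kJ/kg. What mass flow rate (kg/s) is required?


dh = 246.0 - 57.2 = 188.8 kJ/kg
m_dot = Q / dh = 69.2 / 188.8 = 0.3665 kg/s

0.3665


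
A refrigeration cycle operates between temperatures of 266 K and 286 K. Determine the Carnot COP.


dT = 286 - 266 = 20 K
COP_carnot = T_cold / dT = 266 / 20
COP_carnot = 13.3

13.3


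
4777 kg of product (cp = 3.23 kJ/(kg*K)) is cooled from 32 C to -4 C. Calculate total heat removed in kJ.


dT = 32 - (-4) = 36 K
Q = m * cp * dT = 4777 * 3.23 * 36
Q = 555470 kJ

555470


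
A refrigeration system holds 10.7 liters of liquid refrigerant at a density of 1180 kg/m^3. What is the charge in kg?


Charge = V * rho / 1000
Charge = 10.7 * 1180 / 1000
Charge = 12.63 kg

12.63


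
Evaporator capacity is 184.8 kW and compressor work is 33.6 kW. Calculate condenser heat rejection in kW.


Q_cond = Q_evap + W
Q_cond = 184.8 + 33.6
Q_cond = 218.4 kW

218.4


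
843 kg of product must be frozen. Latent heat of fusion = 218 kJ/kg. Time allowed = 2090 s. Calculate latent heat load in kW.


Q_lat = m * h_fg / t
Q_lat = 843 * 218 / 2090
Q_lat = 87.93 kW

87.93


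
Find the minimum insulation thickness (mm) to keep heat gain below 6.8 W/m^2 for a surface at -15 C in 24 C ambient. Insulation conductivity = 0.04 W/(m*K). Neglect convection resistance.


dT = 24 - (-15) = 39 K
thickness = k * dT / q_max * 1000
thickness = 0.04 * 39 / 6.8 * 1000
thickness = 229.4 mm

229.4


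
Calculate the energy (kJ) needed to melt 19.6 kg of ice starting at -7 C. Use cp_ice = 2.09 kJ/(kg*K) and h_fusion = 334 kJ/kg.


Sensible heat = cp * dT = 2.09 * 7 = 14.63 kJ/kg
Total per kg = 14.63 + 334 = 348.63 kJ/kg
Q = m * total = 19.6 * 348.63
Q = 6833.1 kJ

6833.1


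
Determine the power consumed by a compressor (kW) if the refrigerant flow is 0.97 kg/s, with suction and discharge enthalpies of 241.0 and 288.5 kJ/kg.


dh = 288.5 - 241.0 = 47.5 kJ/kg
W = m_dot * dh = 0.97 * 47.5 = 46.08 kW

46.08


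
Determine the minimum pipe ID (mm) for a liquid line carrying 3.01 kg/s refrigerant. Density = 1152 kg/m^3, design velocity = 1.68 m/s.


A = m_dot / (rho * v) = 3.01 / (1152 * 1.68) = 0.001555266204 m^2
d = sqrt(4*A/pi) * 1000
d = 44.5 mm

44.5


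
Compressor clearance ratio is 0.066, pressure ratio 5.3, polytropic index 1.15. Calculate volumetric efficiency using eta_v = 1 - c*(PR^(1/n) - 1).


PR^(1/n) = 5.3^(1/1.15) = 4.26388128
eta_v = 1 - 0.066 * (4.26388128 - 1)
eta_v = 0.7846

0.7846


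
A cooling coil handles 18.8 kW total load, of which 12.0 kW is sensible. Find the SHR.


SHR = Q_sensible / Q_total
SHR = 12.0 / 18.8
SHR = 0.638

0.638


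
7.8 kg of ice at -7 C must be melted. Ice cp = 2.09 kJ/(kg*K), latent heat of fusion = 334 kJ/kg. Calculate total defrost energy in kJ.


Sensible heat = cp * dT = 2.09 * 7 = 14.63 kJ/kg
Total per kg = 14.63 + 334 = 348.63 kJ/kg
Q = m * total = 7.8 * 348.63
Q = 2719.3 kJ

2719.3


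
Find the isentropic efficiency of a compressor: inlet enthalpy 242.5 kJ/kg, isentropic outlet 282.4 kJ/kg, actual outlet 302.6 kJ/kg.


dh_ideal = 282.4 - 242.5 = 39.9 kJ/kg
dh_actual = 302.6 - 242.5 = 60.1 kJ/kg
eta_s = dh_ideal / dh_actual = 39.9 / 60.1
eta_s = 0.6639

0.6639


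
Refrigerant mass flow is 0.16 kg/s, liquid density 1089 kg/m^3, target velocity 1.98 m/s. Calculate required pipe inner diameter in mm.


A = m_dot / (rho * v) = 0.16 / (1089 * 1.98) = 0.00007420393095 m^2
d = sqrt(4*A/pi) * 1000
d = 9.7 mm

9.7


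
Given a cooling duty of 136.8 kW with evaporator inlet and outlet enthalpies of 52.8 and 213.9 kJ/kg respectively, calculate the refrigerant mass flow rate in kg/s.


dh = 213.9 - 52.8 = 161.1 kJ/kg
m_dot = Q / dh = 136.8 / 161.1 = 0.8492 kg/s

0.8492


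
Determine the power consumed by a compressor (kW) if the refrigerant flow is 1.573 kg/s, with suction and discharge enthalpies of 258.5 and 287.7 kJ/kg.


dh = 287.7 - 258.5 = 29.2 kJ/kg
W = m_dot * dh = 1.573 * 29.2 = 45.93 kW

45.93


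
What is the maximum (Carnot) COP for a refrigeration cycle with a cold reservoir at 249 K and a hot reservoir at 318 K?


dT = 318 - 249 = 69 K
COP_carnot = T_cold / dT = 249 / 69
COP_carnot = 3.609

3.609


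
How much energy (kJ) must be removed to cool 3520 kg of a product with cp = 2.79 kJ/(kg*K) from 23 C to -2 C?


dT = 23 - (-2) = 25 K
Q = m * cp * dT = 3520 * 2.79 * 25
Q = 245520 kJ

245520


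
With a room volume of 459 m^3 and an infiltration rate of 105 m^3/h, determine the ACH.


ACH = flow / volume
ACH = 105 / 459
ACH = 0.229

0.229


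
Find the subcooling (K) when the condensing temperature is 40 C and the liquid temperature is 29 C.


Subcooling = T_cond - T_liquid
Subcooling = 40 - 29
Subcooling = 11 K

11


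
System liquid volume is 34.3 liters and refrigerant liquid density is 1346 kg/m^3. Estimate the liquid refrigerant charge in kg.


Charge = V * rho / 1000
Charge = 34.3 * 1346 / 1000
Charge = 46.17 kg

46.17


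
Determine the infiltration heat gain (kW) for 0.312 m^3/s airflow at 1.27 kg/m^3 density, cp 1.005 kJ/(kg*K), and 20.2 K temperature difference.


Q = V_dot * rho * cp * dT
Q = 0.312 * 1.27 * 1.005 * 20.2
Q = 8.044 kW

8.044


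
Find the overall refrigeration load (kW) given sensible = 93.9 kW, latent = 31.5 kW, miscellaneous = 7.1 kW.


Q_total = Q_s + Q_l + Q_misc
Q_total = 93.9 + 31.5 + 7.1
Q_total = 132.5 kW

132.5


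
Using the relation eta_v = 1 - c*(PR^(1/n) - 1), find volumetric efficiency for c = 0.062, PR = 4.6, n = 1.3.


PR^(1/n) = 4.6^(1/1.3) = 3.23454887
eta_v = 1 - 0.062 * (3.23454887 - 1)
eta_v = 0.8615

0.8615


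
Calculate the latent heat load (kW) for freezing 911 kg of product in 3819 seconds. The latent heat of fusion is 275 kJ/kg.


Q_lat = m * h_fg / t
Q_lat = 911 * 275 / 3819
Q_lat = 65.6 kW

65.6


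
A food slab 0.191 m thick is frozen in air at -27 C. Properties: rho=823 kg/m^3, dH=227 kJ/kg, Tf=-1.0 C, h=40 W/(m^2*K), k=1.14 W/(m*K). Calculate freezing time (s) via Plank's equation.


dT = -1.0 - (-27) = 26.0 K
term1 = a/(2h) = 0.191/(2*40) = 0.0023875
term2 = a^2/(8k) = 0.191^2/(8*1.14) = 0.004000109649
t = rho*dH*1000/dT * (term1 + term2)
t = 823*227*1000/26.0 * (0.0023875 + 0.004000109649)
t = 45898 s

45898


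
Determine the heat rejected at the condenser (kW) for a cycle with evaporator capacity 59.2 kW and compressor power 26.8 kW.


Q_cond = Q_evap + W
Q_cond = 59.2 + 26.8
Q_cond = 86.0 kW

86.0


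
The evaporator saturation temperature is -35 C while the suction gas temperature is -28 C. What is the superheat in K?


Superheat = T_suction - T_evap
Superheat = -28 - (-35)
Superheat = 7 K

7


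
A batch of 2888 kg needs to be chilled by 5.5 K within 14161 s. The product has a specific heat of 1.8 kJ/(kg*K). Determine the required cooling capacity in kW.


Q = m * cp * dT / t
Q = 2888 * 1.8 * 5.5 / 14161
Q = 2.019 kW

2.019


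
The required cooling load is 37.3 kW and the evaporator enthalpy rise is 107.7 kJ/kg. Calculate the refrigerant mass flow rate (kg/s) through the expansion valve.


m_dot = Q / dh
m_dot = 37.3 / 107.7
m_dot = 0.3463 kg/s

0.3463


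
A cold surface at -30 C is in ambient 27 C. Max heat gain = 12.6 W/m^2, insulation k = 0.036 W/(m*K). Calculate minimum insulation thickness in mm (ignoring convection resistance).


dT = 27 - (-30) = 57 K
thickness = k * dT / q_max * 1000
thickness = 0.036 * 57 / 12.6 * 1000
thickness = 162.9 mm

162.9


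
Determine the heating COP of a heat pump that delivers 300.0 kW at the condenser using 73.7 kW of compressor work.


COP_hp = Q_cond / W
COP_hp = 300.0 / 73.7
COP_hp = 4.071

4.071


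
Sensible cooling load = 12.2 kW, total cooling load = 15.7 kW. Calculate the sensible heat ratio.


SHR = Q_sensible / Q_total
SHR = 12.2 / 15.7
SHR = 0.777

0.777


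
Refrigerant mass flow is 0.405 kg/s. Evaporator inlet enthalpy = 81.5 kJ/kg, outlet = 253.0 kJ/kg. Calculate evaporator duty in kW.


dh = 253.0 - 81.5 = 171.5 kJ/kg
Q_evap = m_dot * dh = 0.405 * 171.5
Q_evap = 69.46 kW

69.46


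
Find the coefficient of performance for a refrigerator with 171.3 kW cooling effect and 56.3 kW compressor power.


COP = Q_evap / W
COP = 171.3 / 56.3
COP = 3.043

3.043


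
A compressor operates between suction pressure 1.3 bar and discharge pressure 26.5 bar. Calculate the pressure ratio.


PR = P_high / P_low
PR = 26.5 / 1.3
PR = 20.385

20.385


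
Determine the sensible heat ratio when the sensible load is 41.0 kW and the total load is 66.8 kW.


SHR = Q_sensible / Q_total
SHR = 41.0 / 66.8
SHR = 0.614

0.614


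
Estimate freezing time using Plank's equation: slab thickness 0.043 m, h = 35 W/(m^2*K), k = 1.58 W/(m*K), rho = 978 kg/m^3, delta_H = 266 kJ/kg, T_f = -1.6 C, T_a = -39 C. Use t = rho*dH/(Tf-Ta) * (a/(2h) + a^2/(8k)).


dT = -1.6 - (-39) = 37.4 K
term1 = a/(2h) = 0.043/(2*35) = 0.0006142857143
term2 = a^2/(8k) = 0.043^2/(8*1.58) = 0.0001462816456
t = rho*dH*1000/dT * (term1 + term2)
t = 978*266*1000/37.4 * (0.0006142857143 + 0.0001462816456)
t = 5290 s

5290


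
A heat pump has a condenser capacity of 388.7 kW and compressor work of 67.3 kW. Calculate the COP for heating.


COP_hp = Q_cond / W
COP_hp = 388.7 / 67.3
COP_hp = 5.776

5.776


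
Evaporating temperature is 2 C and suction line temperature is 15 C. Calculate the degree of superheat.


Superheat = T_suction - T_evap
Superheat = 15 - (2)
Superheat = 13 K

13


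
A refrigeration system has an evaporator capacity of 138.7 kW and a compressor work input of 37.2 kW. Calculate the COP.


COP = Q_evap / W
COP = 138.7 / 37.2
COP = 3.728

3.728


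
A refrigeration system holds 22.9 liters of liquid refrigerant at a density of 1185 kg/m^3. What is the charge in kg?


Charge = V * rho / 1000
Charge = 22.9 * 1185 / 1000
Charge = 27.14 kg

27.14


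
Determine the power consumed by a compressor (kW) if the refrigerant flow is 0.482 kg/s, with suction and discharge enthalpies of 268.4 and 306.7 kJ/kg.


dh = 306.7 - 268.4 = 38.3 kJ/kg
W = m_dot * dh = 0.482 * 38.3 = 18.46 kW

18.46


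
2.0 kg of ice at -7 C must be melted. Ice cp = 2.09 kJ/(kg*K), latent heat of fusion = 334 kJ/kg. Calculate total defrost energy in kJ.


Sensible heat = cp * dT = 2.09 * 7 = 14.63 kJ/kg
Total per kg = 14.63 + 334 = 348.63 kJ/kg
Q = m * total = 2.0 * 348.63
Q = 697.3 kJ

697.3


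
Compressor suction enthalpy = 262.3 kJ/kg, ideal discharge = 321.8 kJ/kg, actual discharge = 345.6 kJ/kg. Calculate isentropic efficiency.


dh_ideal = 321.8 - 262.3 = 59.5 kJ/kg
dh_actual = 345.6 - 262.3 = 83.3 kJ/kg
eta_s = dh_ideal / dh_actual = 59.5 / 83.3
eta_s = 0.7143

0.7143


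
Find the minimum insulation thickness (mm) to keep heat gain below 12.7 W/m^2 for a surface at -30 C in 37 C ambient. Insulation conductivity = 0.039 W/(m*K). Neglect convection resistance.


dT = 37 - (-30) = 67 K
thickness = k * dT / q_max * 1000
thickness = 0.039 * 67 / 12.7 * 1000
thickness = 205.7 mm

205.7


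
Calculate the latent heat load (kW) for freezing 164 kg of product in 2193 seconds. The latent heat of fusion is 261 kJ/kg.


Q_lat = m * h_fg / t
Q_lat = 164 * 261 / 2193
Q_lat = 19.52 kW

19.52


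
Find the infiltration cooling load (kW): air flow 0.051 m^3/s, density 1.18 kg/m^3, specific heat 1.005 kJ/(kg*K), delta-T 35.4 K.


Q = V_dot * rho * cp * dT
Q = 0.051 * 1.18 * 1.005 * 35.4
Q = 2.141 kW

2.141


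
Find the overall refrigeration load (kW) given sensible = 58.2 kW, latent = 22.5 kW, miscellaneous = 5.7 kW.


Q_total = Q_s + Q_l + Q_misc
Q_total = 58.2 + 22.5 + 5.7
Q_total = 86.4 kW

86.4


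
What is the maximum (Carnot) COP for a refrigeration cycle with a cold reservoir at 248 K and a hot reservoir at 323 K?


dT = 323 - 248 = 75 K
COP_carnot = T_cold / dT = 248 / 75
COP_carnot = 3.307

3.307


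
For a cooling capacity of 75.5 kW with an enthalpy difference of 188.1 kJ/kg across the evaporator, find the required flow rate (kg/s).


m_dot = Q / dh
m_dot = 75.5 / 188.1
m_dot = 0.4014 kg/s

0.4014


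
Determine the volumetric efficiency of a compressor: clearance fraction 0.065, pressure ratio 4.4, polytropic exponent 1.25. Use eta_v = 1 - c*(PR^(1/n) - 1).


PR^(1/n) = 4.4^(1/1.25) = 3.27161463
eta_v = 1 - 0.065 * (3.27161463 - 1)
eta_v = 0.8523

0.8523


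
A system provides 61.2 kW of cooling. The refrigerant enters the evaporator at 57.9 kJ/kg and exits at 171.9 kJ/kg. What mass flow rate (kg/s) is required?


dh = 171.9 - 57.9 = 114.0 kJ/kg
m_dot = Q / dh = 61.2 / 114.0 = 0.5368 kg/s

0.5368


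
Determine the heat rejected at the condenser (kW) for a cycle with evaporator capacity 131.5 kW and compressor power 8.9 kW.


Q_cond = Q_evap + W
Q_cond = 131.5 + 8.9
Q_cond = 140.4 kW

140.4


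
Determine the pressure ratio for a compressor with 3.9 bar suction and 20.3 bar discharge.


PR = P_high / P_low
PR = 20.3 / 3.9
PR = 5.205

5.205


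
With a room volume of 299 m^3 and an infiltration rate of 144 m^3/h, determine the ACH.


ACH = flow / volume
ACH = 144 / 299
ACH = 0.482

0.482


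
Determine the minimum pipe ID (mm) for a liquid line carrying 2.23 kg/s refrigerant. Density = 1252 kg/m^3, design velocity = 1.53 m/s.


A = m_dot / (rho * v) = 2.23 / (1252 * 1.53) = 0.001164150431 m^2
d = sqrt(4*A/pi) * 1000
d = 38.5 mm

38.5


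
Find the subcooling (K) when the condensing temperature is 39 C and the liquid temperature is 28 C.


Subcooling = T_cond - T_liquid
Subcooling = 39 - 28
Subcooling = 11 K

11


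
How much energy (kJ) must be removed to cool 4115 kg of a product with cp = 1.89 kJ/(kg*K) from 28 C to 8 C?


dT = 28 - (8) = 20 K
Q = m * cp * dT = 4115 * 1.89 * 20
Q = 155547 kJ

155547


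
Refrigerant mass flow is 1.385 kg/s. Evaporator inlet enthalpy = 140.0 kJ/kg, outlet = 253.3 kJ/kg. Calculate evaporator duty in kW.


dh = 253.3 - 140.0 = 113.3 kJ/kg
Q_evap = m_dot * dh = 1.385 * 113.3
Q_evap = 156.92 kW

156.92


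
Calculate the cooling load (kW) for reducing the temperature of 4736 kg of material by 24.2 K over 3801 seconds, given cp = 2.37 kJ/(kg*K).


Q = m * cp * dT / t
Q = 4736 * 2.37 * 24.2 / 3801
Q = 71.462 kW

71.462


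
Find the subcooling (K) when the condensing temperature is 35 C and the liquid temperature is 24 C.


Subcooling = T_cond - T_liquid
Subcooling = 35 - 24
Subcooling = 11 K

11


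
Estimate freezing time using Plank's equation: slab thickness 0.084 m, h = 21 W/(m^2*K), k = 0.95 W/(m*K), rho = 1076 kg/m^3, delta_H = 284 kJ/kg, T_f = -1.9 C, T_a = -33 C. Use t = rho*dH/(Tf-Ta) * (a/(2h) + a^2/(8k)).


dT = -1.9 - (-33) = 31.1 K
term1 = a/(2h) = 0.084/(2*21) = 0.002
term2 = a^2/(8k) = 0.084^2/(8*0.95) = 0.0009284210526
t = rho*dH*1000/dT * (term1 + term2)
t = 1076*284*1000/31.1 * (0.002 + 0.0009284210526)
t = 28774 s

28774


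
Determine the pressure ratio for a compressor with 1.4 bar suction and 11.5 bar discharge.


PR = P_high / P_low
PR = 11.5 / 1.4
PR = 8.214

8.214


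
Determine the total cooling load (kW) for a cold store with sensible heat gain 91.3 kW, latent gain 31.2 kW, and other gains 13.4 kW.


Q_total = Q_s + Q_l + Q_misc
Q_total = 91.3 + 31.2 + 13.4
Q_total = 135.9 kW

135.9


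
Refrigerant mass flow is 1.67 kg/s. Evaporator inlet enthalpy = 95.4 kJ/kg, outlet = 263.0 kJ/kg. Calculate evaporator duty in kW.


dh = 263.0 - 95.4 = 167.6 kJ/kg
Q_evap = m_dot * dh = 1.67 * 167.6
Q_evap = 279.89 kW

279.89


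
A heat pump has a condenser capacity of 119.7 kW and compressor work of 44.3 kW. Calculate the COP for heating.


COP_hp = Q_cond / W
COP_hp = 119.7 / 44.3
COP_hp = 2.702

2.702


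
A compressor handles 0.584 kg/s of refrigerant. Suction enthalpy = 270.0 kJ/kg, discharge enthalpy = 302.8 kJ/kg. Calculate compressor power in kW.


dh = 302.8 - 270.0 = 32.8 kJ/kg
W = m_dot * dh = 0.584 * 32.8 = 19.16 kW

19.16


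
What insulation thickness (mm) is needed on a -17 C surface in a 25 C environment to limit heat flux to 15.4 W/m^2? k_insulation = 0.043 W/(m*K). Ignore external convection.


dT = 25 - (-17) = 42 K
thickness = k * dT / q_max * 1000
thickness = 0.043 * 42 / 15.4 * 1000
thickness = 117.3 mm

117.3


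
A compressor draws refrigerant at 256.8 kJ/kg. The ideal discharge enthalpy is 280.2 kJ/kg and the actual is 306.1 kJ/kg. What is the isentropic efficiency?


dh_ideal = 280.2 - 256.8 = 23.4 kJ/kg
dh_actual = 306.1 - 256.8 = 49.3 kJ/kg
eta_s = dh_ideal / dh_actual = 23.4 / 49.3
eta_s = 0.4746

0.4746


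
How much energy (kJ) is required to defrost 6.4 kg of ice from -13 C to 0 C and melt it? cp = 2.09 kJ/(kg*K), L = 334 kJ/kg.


Sensible heat = cp * dT = 2.09 * 13 = 27.17 kJ/kg
Total per kg = 27.17 + 334 = 361.17 kJ/kg
Q = m * total = 6.4 * 361.17
Q = 2311.5 kJ

2311.5


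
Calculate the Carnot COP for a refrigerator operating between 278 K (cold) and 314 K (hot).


dT = 314 - 278 = 36 K
COP_carnot = T_cold / dT = 278 / 36
COP_carnot = 7.722

7.722


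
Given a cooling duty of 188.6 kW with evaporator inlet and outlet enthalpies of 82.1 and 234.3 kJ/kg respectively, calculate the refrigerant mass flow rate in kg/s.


dh = 234.3 - 82.1 = 152.2 kJ/kg
m_dot = Q / dh = 188.6 / 152.2 = 1.2392 kg/s

1.2392


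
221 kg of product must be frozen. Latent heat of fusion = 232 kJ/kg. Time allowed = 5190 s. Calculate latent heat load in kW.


Q_lat = m * h_fg / t
Q_lat = 221 * 232 / 5190
Q_lat = 9.88 kW

9.88


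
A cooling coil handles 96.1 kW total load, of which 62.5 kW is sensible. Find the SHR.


SHR = Q_sensible / Q_total
SHR = 62.5 / 96.1
SHR = 0.65

0.65


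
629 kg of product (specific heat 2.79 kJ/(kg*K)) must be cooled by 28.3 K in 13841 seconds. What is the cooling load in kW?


Q = m * cp * dT / t
Q = 629 * 2.79 * 28.3 / 13841
Q = 3.588 kW

3.588


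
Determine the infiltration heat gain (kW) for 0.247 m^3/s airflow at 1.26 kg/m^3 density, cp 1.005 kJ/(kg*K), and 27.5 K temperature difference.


Q = V_dot * rho * cp * dT
Q = 0.247 * 1.26 * 1.005 * 27.5
Q = 8.601 kW

8.601


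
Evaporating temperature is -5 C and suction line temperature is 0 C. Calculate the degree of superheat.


Superheat = T_suction - T_evap
Superheat = 0 - (-5)
Superheat = 5 K

5


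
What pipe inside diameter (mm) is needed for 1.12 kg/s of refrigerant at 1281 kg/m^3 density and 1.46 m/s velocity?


A = m_dot / (rho * v) = 1.12 / (1281 * 1.46) = 0.0005988472191 m^2
d = sqrt(4*A/pi) * 1000
d = 27.6 mm

27.6


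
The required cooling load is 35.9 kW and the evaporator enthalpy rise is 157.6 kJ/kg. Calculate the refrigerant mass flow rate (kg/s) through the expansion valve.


m_dot = Q / dh
m_dot = 35.9 / 157.6
m_dot = 0.2278 kg/s

0.2278


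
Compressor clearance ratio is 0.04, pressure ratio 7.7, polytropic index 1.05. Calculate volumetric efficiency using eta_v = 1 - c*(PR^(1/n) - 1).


PR^(1/n) = 7.7^(1/1.05) = 6.98677699
eta_v = 1 - 0.04 * (6.98677699 - 1)
eta_v = 0.7605

0.7605


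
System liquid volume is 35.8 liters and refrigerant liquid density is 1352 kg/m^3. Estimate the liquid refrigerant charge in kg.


Charge = V * rho / 1000
Charge = 35.8 * 1352 / 1000
Charge = 48.4 kg

48.4


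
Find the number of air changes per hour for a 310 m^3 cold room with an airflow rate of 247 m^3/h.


ACH = flow / volume
ACH = 247 / 310
ACH = 0.797

0.797


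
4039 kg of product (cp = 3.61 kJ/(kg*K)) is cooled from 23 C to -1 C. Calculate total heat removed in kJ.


dT = 23 - (-1) = 24 K
Q = m * cp * dT = 4039 * 3.61 * 24
Q = 349939 kJ

349939


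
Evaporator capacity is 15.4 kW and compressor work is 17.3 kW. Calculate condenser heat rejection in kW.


Q_cond = Q_evap + W
Q_cond = 15.4 + 17.3
Q_cond = 32.7 kW

32.7


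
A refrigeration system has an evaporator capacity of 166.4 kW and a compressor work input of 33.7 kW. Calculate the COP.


COP = Q_evap / W
COP = 166.4 / 33.7
COP = 4.938

4.938


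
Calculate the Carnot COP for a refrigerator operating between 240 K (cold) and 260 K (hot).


dT = 260 - 240 = 20 K
COP_carnot = T_cold / dT = 240 / 20
COP_carnot = 12.0

12.0


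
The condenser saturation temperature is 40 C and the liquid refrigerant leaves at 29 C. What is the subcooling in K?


Subcooling = T_cond - T_liquid
Subcooling = 40 - 29
Subcooling = 11 K

11


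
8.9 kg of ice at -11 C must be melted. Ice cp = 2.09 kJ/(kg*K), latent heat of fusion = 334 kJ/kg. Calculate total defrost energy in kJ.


Sensible heat = cp * dT = 2.09 * 11 = 22.99 kJ/kg
Total per kg = 22.99 + 334 = 356.99 kJ/kg
Q = m * total = 8.9 * 356.99
Q = 3177.2 kJ

3177.2


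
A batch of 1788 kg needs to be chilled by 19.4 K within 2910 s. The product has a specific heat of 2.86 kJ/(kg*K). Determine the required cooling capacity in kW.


Q = m * cp * dT / t
Q = 1788 * 2.86 * 19.4 / 2910
Q = 34.091 kW

34.091


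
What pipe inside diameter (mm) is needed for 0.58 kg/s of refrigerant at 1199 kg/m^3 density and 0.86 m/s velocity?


A = m_dot / (rho * v) = 0.58 / (1199 * 0.86) = 0.0005624842407 m^2
d = sqrt(4*A/pi) * 1000
d = 26.8 mm

26.8


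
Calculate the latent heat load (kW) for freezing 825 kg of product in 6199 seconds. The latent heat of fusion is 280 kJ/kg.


Q_lat = m * h_fg / t
Q_lat = 825 * 280 / 6199
Q_lat = 37.26 kW

37.26


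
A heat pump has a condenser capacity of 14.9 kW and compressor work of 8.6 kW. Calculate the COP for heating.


COP_hp = Q_cond / W
COP_hp = 14.9 / 8.6
COP_hp = 1.733

1.733


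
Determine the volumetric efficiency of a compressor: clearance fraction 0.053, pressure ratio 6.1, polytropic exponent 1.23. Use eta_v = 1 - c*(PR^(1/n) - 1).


PR^(1/n) = 6.1^(1/1.23) = 4.34990268
eta_v = 1 - 0.053 * (4.34990268 - 1)
eta_v = 0.8225

0.8225


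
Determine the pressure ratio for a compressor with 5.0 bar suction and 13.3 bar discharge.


PR = P_high / P_low
PR = 13.3 / 5.0
PR = 2.66

2.66


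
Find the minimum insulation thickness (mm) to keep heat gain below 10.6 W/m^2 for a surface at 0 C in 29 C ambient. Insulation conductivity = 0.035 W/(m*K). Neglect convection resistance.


dT = 29 - (0) = 29 K
thickness = k * dT / q_max * 1000
thickness = 0.035 * 29 / 10.6 * 1000
thickness = 95.8 mm

95.8


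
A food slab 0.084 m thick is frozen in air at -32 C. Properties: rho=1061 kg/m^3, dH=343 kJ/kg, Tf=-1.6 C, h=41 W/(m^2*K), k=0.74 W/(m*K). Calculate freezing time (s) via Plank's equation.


dT = -1.6 - (-32) = 30.4 K
term1 = a/(2h) = 0.084/(2*41) = 0.001024390244
term2 = a^2/(8k) = 0.084^2/(8*0.74) = 0.001191891892
t = rho*dH*1000/dT * (term1 + term2)
t = 1061*343*1000/30.4 * (0.001024390244 + 0.001191891892)
t = 26531 s

26531


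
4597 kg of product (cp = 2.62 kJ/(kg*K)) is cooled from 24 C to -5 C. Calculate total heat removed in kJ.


dT = 24 - (-5) = 29 K
Q = m * cp * dT = 4597 * 2.62 * 29
Q = 349280 kJ

349280


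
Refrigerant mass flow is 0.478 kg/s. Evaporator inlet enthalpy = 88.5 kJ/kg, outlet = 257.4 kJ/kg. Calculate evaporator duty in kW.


dh = 257.4 - 88.5 = 168.9 kJ/kg
Q_evap = m_dot * dh = 0.478 * 168.9
Q_evap = 80.73 kW

80.73


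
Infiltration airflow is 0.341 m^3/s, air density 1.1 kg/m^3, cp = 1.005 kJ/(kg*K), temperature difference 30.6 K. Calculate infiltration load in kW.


Q = V_dot * rho * cp * dT
Q = 0.341 * 1.1 * 1.005 * 30.6
Q = 11.535 kW

11.535


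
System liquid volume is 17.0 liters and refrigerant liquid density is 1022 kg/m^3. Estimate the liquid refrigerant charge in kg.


Charge = V * rho / 1000
Charge = 17.0 * 1022 / 1000
Charge = 17.37 kg

17.37


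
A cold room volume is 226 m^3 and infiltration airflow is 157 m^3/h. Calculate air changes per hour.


ACH = flow / volume
ACH = 157 / 226
ACH = 0.695

0.695


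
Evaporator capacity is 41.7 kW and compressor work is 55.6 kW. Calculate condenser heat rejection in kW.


Q_cond = Q_evap + W
Q_cond = 41.7 + 55.6
Q_cond = 97.3 kW

97.3


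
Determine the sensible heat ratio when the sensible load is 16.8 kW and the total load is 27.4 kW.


SHR = Q_sensible / Q_total
SHR = 16.8 / 27.4
SHR = 0.613

0.613


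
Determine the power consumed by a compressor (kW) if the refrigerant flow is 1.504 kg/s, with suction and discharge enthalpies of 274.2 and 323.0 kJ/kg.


dh = 323.0 - 274.2 = 48.8 kJ/kg
W = m_dot * dh = 1.504 * 48.8 = 73.4 kW

73.4
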